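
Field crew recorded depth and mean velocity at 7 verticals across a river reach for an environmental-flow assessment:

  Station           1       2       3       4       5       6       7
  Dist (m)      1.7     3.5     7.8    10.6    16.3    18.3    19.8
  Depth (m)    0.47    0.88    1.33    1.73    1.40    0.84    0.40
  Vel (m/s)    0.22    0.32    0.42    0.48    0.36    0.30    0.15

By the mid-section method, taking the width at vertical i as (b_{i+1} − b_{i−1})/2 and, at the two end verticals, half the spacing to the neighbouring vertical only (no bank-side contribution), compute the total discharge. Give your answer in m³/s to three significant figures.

8.89 m³/s

w_1 = (3.5 − 1.7)/2 = 0.9 m; q_1 = 0.22 × 0.47 × 0.9 = 0.09306 m³/s
w_2 = (7.8 − 1.7)/2 = 3.05 m; q_2 = 0.32 × 0.88 × 3.05 = 0.8589 m³/s
w_3 = (10.6 − 3.5)/2 = 3.55 m; q_3 = 0.42 × 1.33 × 3.55 = 1.983 m³/s
w_4 = (16.3 − 7.8)/2 = 4.25 m; q_4 = 0.48 × 1.73 × 4.25 = 3.529 m³/s
w_5 = (18.3 − 10.6)/2 = 3.85 m; q_5 = 0.36 × 1.40 × 3.85 = 1.940 m³/s
w_6 = (19.8 − 16.3)/2 = 1.75 m; q_6 = 0.30 × 0.84 × 1.75 = 0.4410 m³/s
w_7 = (19.8 − 18.3)/2 = 0.75 m; q_7 = 0.15 × 0.40 × 0.75 = 0.04500 m³/s
Q = Σ qᵢ = 8.891 m³/s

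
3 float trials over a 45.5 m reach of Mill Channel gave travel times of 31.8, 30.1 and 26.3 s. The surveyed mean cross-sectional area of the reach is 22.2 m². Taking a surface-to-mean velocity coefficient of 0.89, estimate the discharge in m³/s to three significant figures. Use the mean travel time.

30.6 m³/s

t̄ = (31.8 + 30.1 + 26.3) / 3 = 29.4 s
v_surface = L / t̄ = 45.5 / 29.4 = 1.548 m/s
v_mean = 0.89 × 1.548 = 1.377 m/s
Q = A × v_mean = 22.2 × 1.377 = 30.58 m³/s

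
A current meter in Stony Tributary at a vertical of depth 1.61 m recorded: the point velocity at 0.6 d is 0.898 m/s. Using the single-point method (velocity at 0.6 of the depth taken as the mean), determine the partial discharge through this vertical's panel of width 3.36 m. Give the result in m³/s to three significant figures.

v̄ = v₀.₆ = 0.898 m/s
q = v̄ × d × w = 0.8980 × 1.61 × 3.36 = 4.858 m³/s

4.86 m³/s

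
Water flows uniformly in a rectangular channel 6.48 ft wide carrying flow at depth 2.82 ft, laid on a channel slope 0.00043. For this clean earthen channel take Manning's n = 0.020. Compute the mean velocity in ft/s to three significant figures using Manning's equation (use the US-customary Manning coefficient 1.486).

A = b·y = 6.48 × 2.82 = 18.27 ft²
P = b + 2y = 6.48 + 2×2.82 = 12.12 ft
R = A/P = 18.27/12.12 = 1.508 ft
Q = (1.486/n)·A·R^(2/3)·S^(1/2) = (1.486/0.020) × 18.27 × 1.508^(2/3) × 0.00043^(1/2) = 37.02 ft³/s
V = Q/A = 37.02/18.27 = 2.026 ft/s

2.03 ft/s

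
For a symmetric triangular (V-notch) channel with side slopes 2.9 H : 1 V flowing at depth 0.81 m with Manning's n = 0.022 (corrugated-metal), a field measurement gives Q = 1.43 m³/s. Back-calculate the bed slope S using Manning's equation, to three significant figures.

0.000983

A = z·y² = 2.9×0.81² = 1.903 m²
P = 2y√(1+z²) = 2×0.81×√(1+2.9²) = 4.969 m
R = A/P = 1.903/4.969 = 0.3829 m
S = (Q·n / (1·A·R^(2/3)))² = (1.43×0.022 / (1×1.903×0.5273))² = 0.0009833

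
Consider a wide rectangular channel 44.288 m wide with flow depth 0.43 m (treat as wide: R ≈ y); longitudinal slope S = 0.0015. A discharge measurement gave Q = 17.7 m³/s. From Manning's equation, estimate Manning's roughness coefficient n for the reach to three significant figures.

0.0237

A = b·y = 44.288 × 0.43 = 19.04 m²
Wide channel: R ≈ y = 0.43 m
n = (1/Q)·A·R^(2/3)·S^(1/2) = (1/17.7) × 19.04 × 0.5697 × 0.03873 = 0.02374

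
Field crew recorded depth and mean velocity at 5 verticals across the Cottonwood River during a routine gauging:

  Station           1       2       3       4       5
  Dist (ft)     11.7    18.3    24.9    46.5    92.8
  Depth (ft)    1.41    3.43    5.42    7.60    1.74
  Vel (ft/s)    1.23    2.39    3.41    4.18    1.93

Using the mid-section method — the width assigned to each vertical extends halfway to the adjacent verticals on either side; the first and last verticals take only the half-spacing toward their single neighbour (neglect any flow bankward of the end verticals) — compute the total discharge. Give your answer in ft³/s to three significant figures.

w_1 = (18.3 − 11.7)/2 = 3.3 ft; q_1 = 1.23 × 1.41 × 3.3 = 5.723 ft³/s
w_2 = (24.9 − 11.7)/2 = 6.6 ft; q_2 = 2.39 × 3.43 × 6.6 = 54.10 ft³/s
w_3 = (46.5 − 18.3)/2 = 14.1 ft; q_3 = 3.41 × 5.42 × 14.1 = 260.6 ft³/s
w_4 = (92.8 − 24.9)/2 = 33.95 ft; q_4 = 4.18 × 7.60 × 33.95 = 1079 ft³/s
w_5 = (92.8 − 46.5)/2 = 23.15 ft; q_5 = 1.93 × 1.74 × 23.15 = 77.74 ft³/s
Q = Σ qᵢ = 1477 ft³/s

1480 ft³/s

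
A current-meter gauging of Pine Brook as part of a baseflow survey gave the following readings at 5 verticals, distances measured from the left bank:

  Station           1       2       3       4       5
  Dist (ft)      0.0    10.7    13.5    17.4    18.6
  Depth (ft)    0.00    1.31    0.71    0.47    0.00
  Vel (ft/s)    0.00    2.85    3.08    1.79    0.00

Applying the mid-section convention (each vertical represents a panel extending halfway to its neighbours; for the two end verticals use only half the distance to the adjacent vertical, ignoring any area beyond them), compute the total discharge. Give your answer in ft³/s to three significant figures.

w_2 = (13.5 − 0.0)/2 = 6.75 ft; q_2 = 2.85 × 1.31 × 6.75 = 25.20 ft³/s
w_3 = (17.4 − 10.7)/2 = 3.35 ft; q_3 = 3.08 × 0.71 × 3.35 = 7.326 ft³/s
w_4 = (18.6 − 13.5)/2 = 2.55 ft; q_4 = 1.79 × 0.47 × 2.55 = 2.145 ft³/s
Stations 1, 5 contribute zero (depth or velocity is 0).
Q = Σ qᵢ = 34.67 ft³/s

34.7 ft³/s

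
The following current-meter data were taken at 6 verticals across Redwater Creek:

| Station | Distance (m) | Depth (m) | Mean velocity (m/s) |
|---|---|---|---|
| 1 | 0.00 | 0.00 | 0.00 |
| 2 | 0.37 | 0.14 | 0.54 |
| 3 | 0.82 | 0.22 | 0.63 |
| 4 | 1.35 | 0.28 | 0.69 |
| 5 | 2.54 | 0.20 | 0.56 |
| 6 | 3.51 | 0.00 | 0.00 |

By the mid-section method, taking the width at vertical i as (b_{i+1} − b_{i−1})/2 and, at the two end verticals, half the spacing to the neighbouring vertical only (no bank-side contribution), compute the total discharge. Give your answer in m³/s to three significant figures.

0.386 m³/s

w_2 = (0.82 − 0.00)/2 = 0.41 m; q_2 = 0.54 × 0.14 × 0.41 = 0.03100 m³/s
w_3 = (1.35 − 0.37)/2 = 0.49 m; q_3 = 0.63 × 0.22 × 0.49 = 0.06791 m³/s
w_4 = (2.54 − 0.82)/2 = 0.86 m; q_4 = 0.69 × 0.28 × 0.86 = 0.1662 m³/s
w_5 = (3.51 − 1.35)/2 = 1.08 m; q_5 = 0.56 × 0.20 × 1.08 = 0.1210 m³/s
Stations 1, 6 contribute zero (depth or velocity is 0).
Q = Σ qᵢ = 0.3860 m³/s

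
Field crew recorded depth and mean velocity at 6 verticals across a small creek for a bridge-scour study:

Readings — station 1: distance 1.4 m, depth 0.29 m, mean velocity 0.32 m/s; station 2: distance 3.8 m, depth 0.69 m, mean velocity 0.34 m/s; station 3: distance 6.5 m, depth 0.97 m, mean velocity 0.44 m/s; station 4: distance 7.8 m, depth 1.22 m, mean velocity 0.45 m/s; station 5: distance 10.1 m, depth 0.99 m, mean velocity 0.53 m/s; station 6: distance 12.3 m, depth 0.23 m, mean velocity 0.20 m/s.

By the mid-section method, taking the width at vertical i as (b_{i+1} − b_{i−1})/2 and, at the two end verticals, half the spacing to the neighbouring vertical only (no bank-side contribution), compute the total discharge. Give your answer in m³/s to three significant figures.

3.78 m³/s

w_1 = (3.8 − 1.4)/2 = 1.2 m; q_1 = 0.32 × 0.29 × 1.2 = 0.1114 m³/s
w_2 = (6.5 − 1.4)/2 = 2.55 m; q_2 = 0.34 × 0.69 × 2.55 = 0.5982 m³/s
w_3 = (7.8 − 3.8)/2 = 2 m; q_3 = 0.44 × 0.97 × 2 = 0.8536 m³/s
w_4 = (10.1 − 6.5)/2 = 1.8 m; q_4 = 0.45 × 1.22 × 1.8 = 0.9882 m³/s
w_5 = (12.3 − 7.8)/2 = 2.25 m; q_5 = 0.53 × 0.99 × 2.25 = 1.181 m³/s
w_6 = (12.3 − 10.1)/2 = 1.1 m; q_6 = 0.20 × 0.23 × 1.1 = 0.05060 m³/s
Q = Σ qᵢ = 3.783 m³/s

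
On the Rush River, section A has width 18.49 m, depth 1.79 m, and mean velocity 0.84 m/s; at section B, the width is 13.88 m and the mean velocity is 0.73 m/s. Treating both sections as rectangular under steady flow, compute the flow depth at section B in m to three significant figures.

2.74 m

Q = A₁V₁ = (18.49×1.79) × 0.84 = 27.80 m³/s
d₂ = Q/(b₂ V₂) = 27.80/(13.88×0.73) = 2.744 m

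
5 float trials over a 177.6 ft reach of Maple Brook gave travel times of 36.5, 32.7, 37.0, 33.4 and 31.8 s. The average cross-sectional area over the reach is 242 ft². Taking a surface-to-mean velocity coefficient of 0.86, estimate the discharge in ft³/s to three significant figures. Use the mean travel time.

1080 ft³/s

t̄ = (36.5 + 32.7 + 37.0 + 33.4 + 31.8) / 5 = 34.28 s
v_surface = L / t̄ = 177.6 / 34.28 = 5.181 ft/s
v_mean = 0.86 × 5.181 = 4.456 ft/s
Q = A × v_mean = 242 × 4.456 = 1078 ft³/s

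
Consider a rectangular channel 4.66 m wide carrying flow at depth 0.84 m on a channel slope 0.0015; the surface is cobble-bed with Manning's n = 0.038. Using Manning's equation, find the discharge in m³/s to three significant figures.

2.89 m³/s

A = b·y = 4.66 × 0.84 = 3.914 m²
P = b + 2y = 4.66 + 2×0.84 = 6.340 m
R = A/P = 3.914/6.340 = 0.6174 m
Q = (1/n)·A·R^(2/3)·S^(1/2) = (1/0.038) × 3.914 × 0.6174^(2/3) × 0.0015^(1/2) = 2.893 m³/s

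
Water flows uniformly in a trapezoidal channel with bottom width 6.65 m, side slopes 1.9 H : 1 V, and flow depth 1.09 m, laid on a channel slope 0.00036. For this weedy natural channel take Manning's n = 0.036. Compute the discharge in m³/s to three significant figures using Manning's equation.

4.46 m³/s

A = (b + z·y)·y = (6.65 + 1.9×1.09)×1.09 = 9.506 m²
P = b + 2y√(1+z²) = 6.65 + 2×1.09×√(1+1.9²) = 11.33 m
R = A/P = 9.506/11.33 = 0.8390 m
Q = (1/n)·A·R^(2/3)·S^(1/2) = (1/0.036) × 9.506 × 0.8390^(2/3) × 0.00036^(1/2) = 4.457 m³/s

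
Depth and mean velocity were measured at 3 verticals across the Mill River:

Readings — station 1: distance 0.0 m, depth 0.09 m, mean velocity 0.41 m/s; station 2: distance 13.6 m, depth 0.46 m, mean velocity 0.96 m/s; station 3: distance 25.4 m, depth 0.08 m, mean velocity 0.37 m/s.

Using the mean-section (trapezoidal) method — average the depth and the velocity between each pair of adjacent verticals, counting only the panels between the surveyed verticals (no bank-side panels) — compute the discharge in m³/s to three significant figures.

Panel 1-2: Δb = 13.6 m, d̄ = (0.09+0.46)/2 = 0.275, v̄ = (0.41+0.96)/2 = 0.685 → q = 13.6×0.275×0.685 = 2.562 m³/s
Panel 2-3: Δb = 11.8 m, d̄ = (0.46+0.08)/2 = 0.27, v̄ = (0.96+0.37)/2 = 0.665 → q = 11.8×0.27×0.665 = 2.119 m³/s
Q = Σ q = 4.681 m³/s

4.68 m³/s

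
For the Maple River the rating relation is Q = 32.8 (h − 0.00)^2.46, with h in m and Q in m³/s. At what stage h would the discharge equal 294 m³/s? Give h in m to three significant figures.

2.44 m

h − h₀ = (Q/C)^(1/b) = (294/32.8)^(1/2.46) = 2.439 m
h = 0.00 + 2.439 = 2.439 m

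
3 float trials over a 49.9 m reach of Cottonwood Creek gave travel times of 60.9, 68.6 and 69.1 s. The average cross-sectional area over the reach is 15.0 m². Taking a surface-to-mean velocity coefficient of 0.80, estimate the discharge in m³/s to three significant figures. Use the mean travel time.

t̄ = (60.9 + 68.6 + 69.1) / 3 = 66.2 s
v_surface = L / t̄ = 49.9 / 66.2 = 0.7538 m/s
v_mean = 0.80 × 0.7538 = 0.6030 m/s
Q = A × v_mean = 15.0 × 0.6030 = 9.045 m³/s

9.05 m³/s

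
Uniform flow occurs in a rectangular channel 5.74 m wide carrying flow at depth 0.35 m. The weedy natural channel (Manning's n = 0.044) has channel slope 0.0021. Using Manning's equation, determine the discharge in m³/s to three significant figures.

A = b·y = 5.74 × 0.35 = 2.009 m²
P = b + 2y = 5.74 + 2×0.35 = 6.440 m
R = A/P = 2.009/6.440 = 0.3120 m
Q = (1/n)·A·R^(2/3)·S^(1/2) = (1/0.044) × 2.009 × 0.3120^(2/3) × 0.0021^(1/2) = 0.9624 m³/s

0.962 m³/s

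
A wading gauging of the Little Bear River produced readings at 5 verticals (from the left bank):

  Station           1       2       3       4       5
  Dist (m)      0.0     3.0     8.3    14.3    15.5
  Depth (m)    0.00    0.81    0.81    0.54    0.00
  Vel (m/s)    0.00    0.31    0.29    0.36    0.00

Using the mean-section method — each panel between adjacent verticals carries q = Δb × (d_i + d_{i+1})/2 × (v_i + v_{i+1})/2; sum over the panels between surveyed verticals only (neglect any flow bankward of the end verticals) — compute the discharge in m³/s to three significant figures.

2.85 m³/s

Panel 1-2: Δb = 3 m, d̄ = (0.00+0.81)/2 = 0.405, v̄ = (0.00+0.31)/2 = 0.155 → q = 3×0.405×0.155 = 0.1883 m³/s
Panel 2-3: Δb = 5.3 m, d̄ = (0.81+0.81)/2 = 0.81, v̄ = (0.31+0.29)/2 = 0.3 → q = 5.3×0.81×0.3 = 1.288 m³/s
Panel 3-4: Δb = 6 m, d̄ = (0.81+0.54)/2 = 0.675, v̄ = (0.29+0.36)/2 = 0.325 → q = 6×0.675×0.325 = 1.316 m³/s
Panel 4-5: Δb = 1.2 m, d̄ = (0.54+0.00)/2 = 0.27, v̄ = (0.36+0.00)/2 = 0.18 → q = 1.2×0.27×0.18 = 0.05832 m³/s
Q = Σ q = 2.851 m³/s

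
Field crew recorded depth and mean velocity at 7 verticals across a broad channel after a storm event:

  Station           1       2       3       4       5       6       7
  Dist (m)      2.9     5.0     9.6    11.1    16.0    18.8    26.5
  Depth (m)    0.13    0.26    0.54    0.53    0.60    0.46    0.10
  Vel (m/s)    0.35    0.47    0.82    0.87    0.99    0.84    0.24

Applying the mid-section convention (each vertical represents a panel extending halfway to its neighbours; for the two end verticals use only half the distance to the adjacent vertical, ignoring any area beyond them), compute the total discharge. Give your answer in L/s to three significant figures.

w_1 = (5.0 − 2.9)/2 = 1.05 m; q_1 = 0.35 × 0.13 × 1.05 = 0.04778 m³/s
w_2 = (9.6 − 2.9)/2 = 3.35 m; q_2 = 0.47 × 0.26 × 3.35 = 0.4094 m³/s
w_3 = (11.1 − 5.0)/2 = 3.05 m; q_3 = 0.82 × 0.54 × 3.05 = 1.351 m³/s
w_4 = (16.0 − 9.6)/2 = 3.2 m; q_4 = 0.87 × 0.53 × 3.2 = 1.476 m³/s
w_5 = (18.8 − 11.1)/2 = 3.85 m; q_5 = 0.99 × 0.60 × 3.85 = 2.287 m³/s
w_6 = (26.5 − 16.0)/2 = 5.25 m; q_6 = 0.84 × 0.46 × 5.25 = 2.029 m³/s
w_7 = (26.5 − 18.8)/2 = 3.85 m; q_7 = 0.24 × 0.10 × 3.85 = 0.09240 m³/s
Q = Σ qᵢ = 7.691 m³/s
= 7.691 × 1000 = 7691 L/s

7690 L/s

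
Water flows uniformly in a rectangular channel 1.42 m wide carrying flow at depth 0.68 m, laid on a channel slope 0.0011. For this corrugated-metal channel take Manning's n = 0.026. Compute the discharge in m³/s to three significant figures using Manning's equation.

0.609 m³/s

A = b·y = 1.42 × 0.68 = 0.9656 m²
P = b + 2y = 1.42 + 2×0.68 = 2.780 m
R = A/P = 0.9656/2.780 = 0.3473 m
Q = (1/n)·A·R^(2/3)·S^(1/2) = (1/0.026) × 0.9656 × 0.3473^(2/3) × 0.0011^(1/2) = 0.6086 m³/s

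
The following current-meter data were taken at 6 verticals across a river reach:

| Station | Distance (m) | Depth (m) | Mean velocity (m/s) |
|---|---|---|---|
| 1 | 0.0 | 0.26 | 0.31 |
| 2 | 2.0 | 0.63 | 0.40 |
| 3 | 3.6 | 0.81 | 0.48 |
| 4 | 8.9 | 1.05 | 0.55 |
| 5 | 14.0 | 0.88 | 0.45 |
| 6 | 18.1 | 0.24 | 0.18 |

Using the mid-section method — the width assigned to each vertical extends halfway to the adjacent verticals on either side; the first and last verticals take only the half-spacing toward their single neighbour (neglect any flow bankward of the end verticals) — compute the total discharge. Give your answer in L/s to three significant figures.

w_1 = (2.0 − 0.0)/2 = 1 m; q_1 = 0.31 × 0.26 × 1 = 0.08060 m³/s
w_2 = (3.6 − 0.0)/2 = 1.8 m; q_2 = 0.40 × 0.63 × 1.8 = 0.4536 m³/s
w_3 = (8.9 − 2.0)/2 = 3.45 m; q_3 = 0.48 × 0.81 × 3.45 = 1.341 m³/s
w_4 = (14.0 − 3.6)/2 = 5.2 m; q_4 = 0.55 × 1.05 × 5.2 = 3.003 m³/s
w_5 = (18.1 − 8.9)/2 = 4.6 m; q_5 = 0.45 × 0.88 × 4.6 = 1.822 m³/s
w_6 = (18.1 − 14.0)/2 = 2.05 m; q_6 = 0.18 × 0.24 × 2.05 = 0.08856 m³/s
Q = Σ qᵢ = 6.789 m³/s
= 6.789 × 1000 = 6789 L/s

6790 L/s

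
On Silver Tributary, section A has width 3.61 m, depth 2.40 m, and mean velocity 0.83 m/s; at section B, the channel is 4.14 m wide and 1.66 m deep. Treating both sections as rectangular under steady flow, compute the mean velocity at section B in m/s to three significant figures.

Q = A₁V₁ = (3.61×2.40) × 0.83 = 7.191 m³/s
A₂ = 4.14 × 1.66 = 6.872 m²
V₂ = Q/A₂ = 7.191/6.872 = 1.046 m/s

1.05 m/s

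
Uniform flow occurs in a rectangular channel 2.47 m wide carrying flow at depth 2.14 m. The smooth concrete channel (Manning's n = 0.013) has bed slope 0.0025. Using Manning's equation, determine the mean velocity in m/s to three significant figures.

A = b·y = 2.47 × 2.14 = 5.286 m²
P = b + 2y = 2.47 + 2×2.14 = 6.750 m
R = A/P = 5.286/6.750 = 0.7831 m
Q = (1/n)·A·R^(2/3)·S^(1/2) = (1/0.013) × 5.286 × 0.7831^(2/3) × 0.0025^(1/2) = 17.27 m³/s
V = Q/A = 17.27/5.286 = 3.268 m/s

3.27 m/s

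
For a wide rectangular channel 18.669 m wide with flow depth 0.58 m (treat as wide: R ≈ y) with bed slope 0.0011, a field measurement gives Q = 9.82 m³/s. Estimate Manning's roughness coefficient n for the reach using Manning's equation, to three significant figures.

A = b·y = 18.669 × 0.58 = 10.83 m²
Wide channel: R ≈ y = 0.58 m
n = (1/Q)·A·R^(2/3)·S^(1/2) = (1/9.82) × 10.83 × 0.6955 × 0.03317 = 0.02543

0.0254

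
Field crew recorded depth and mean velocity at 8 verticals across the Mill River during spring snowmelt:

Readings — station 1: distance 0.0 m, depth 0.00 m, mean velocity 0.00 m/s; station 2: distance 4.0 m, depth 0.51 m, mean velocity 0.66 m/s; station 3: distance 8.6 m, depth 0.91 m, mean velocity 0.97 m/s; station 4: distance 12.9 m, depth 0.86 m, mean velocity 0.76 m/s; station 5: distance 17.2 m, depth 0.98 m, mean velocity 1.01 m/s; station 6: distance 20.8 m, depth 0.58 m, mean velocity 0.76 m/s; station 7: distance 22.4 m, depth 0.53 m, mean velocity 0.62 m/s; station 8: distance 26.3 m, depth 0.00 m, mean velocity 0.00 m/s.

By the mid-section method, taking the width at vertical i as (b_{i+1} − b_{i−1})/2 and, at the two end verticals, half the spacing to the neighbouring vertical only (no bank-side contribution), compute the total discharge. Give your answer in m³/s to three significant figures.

14.1 m³/s

w_2 = (8.6 − 0.0)/2 = 4.3 m; q_2 = 0.66 × 0.51 × 4.3 = 1.447 m³/s
w_3 = (12.9 − 4.0)/2 = 4.45 m; q_3 = 0.97 × 0.91 × 4.45 = 3.928 m³/s
w_4 = (17.2 − 8.6)/2 = 4.3 m; q_4 = 0.76 × 0.86 × 4.3 = 2.810 m³/s
w_5 = (20.8 − 12.9)/2 = 3.95 m; q_5 = 1.01 × 0.98 × 3.95 = 3.910 m³/s
w_6 = (22.4 − 17.2)/2 = 2.6 m; q_6 = 0.76 × 0.58 × 2.6 = 1.146 m³/s
w_7 = (26.3 − 20.8)/2 = 2.75 m; q_7 = 0.62 × 0.53 × 2.75 = 0.9037 m³/s
Stations 1, 8 contribute zero (depth or velocity is 0).
Q = Σ qᵢ = 14.15 m³/s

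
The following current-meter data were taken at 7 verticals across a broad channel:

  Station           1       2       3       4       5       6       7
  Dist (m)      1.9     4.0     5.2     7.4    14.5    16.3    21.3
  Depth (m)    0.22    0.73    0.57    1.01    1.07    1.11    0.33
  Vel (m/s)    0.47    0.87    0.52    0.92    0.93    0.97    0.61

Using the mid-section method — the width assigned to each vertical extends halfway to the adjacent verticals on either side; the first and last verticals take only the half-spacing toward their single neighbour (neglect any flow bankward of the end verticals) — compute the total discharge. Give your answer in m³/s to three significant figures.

14.6 m³/s

w_1 = (4.0 − 1.9)/2 = 1.05 m; q_1 = 0.47 × 0.22 × 1.05 = 0.1086 m³/s
w_2 = (5.2 − 1.9)/2 = 1.65 m; q_2 = 0.87 × 0.73 × 1.65 = 1.048 m³/s
w_3 = (7.4 − 4.0)/2 = 1.7 m; q_3 = 0.52 × 0.57 × 1.7 = 0.5039 m³/s
w_4 = (14.5 − 5.2)/2 = 4.65 m; q_4 = 0.92 × 1.01 × 4.65 = 4.321 m³/s
w_5 = (16.3 − 7.4)/2 = 4.45 m; q_5 = 0.93 × 1.07 × 4.45 = 4.428 m³/s
w_6 = (21.3 − 14.5)/2 = 3.4 m; q_6 = 0.97 × 1.11 × 3.4 = 3.661 m³/s
w_7 = (21.3 − 16.3)/2 = 2.5 m; q_7 = 0.61 × 0.33 × 2.5 = 0.5033 m³/s
Q = Σ qᵢ = 14.57 m³/s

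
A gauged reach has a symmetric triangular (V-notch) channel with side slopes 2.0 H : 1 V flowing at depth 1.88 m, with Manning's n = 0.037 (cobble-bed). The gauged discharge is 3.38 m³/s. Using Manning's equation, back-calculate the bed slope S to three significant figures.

0.000394

A = z·y² = 2.0×1.88² = 7.069 m²
P = 2y√(1+z²) = 2×1.88×√(1+2.0²) = 8.408 m
R = A/P = 7.069/8.408 = 0.8408 m
S = (Q·n / (1·A·R^(2/3)))² = (3.38×0.037 / (1×7.069×0.8908))² = 0.0003944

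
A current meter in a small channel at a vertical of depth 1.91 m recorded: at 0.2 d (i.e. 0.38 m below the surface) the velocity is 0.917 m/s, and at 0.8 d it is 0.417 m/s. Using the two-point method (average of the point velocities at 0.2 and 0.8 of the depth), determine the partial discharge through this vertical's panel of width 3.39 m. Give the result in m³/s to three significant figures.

v̄ = (0.917 + 0.417) / 2 = 0.6670 m/s
q = v̄ × d × w = 0.6670 × 1.91 × 3.39 = 4.319 m³/s

4.32 m³/s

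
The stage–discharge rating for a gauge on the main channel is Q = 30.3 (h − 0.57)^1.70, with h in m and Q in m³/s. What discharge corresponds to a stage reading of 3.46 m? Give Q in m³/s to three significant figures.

184 m³/s

Q = 30.3 × (3.46 − 0.57)^1.70 = 30.3 × 2.89^1.70 = 184.1 m³/s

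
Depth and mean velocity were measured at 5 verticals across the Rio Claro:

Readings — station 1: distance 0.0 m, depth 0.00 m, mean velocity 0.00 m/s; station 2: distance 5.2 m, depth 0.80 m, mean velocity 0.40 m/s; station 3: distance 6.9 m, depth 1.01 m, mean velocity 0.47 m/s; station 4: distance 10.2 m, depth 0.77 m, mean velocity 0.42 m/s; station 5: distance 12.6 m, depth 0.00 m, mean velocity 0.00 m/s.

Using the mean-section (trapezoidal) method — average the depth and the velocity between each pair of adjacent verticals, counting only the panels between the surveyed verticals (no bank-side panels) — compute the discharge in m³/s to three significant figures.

2.59 m³/s

Panel 1-2: Δb = 5.2 m, d̄ = (0.00+0.80)/2 = 0.4, v̄ = (0.00+0.40)/2 = 0.2 → q = 5.2×0.4×0.2 = 0.4160 m³/s
Panel 2-3: Δb = 1.7 m, d̄ = (0.80+1.01)/2 = 0.905, v̄ = (0.40+0.47)/2 = 0.435 → q = 1.7×0.905×0.435 = 0.6692 m³/s
Panel 3-4: Δb = 3.3 m, d̄ = (1.01+0.77)/2 = 0.89, v̄ = (0.47+0.42)/2 = 0.445 → q = 3.3×0.89×0.445 = 1.307 m³/s
Panel 4-5: Δb = 2.4 m, d̄ = (0.77+0.00)/2 = 0.385, v̄ = (0.42+0.00)/2 = 0.21 → q = 2.4×0.385×0.21 = 0.1940 m³/s
Q = Σ q = 2.586 m³/s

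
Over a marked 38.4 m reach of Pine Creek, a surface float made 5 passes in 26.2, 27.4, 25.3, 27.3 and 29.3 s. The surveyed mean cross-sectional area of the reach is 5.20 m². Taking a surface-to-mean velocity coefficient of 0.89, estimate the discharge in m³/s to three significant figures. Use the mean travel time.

t̄ = (26.2 + 27.4 + 25.3 + 27.3 + 29.3) / 5 = 27.1 s
v_surface = L / t̄ = 38.4 / 27.1 = 1.417 m/s
v_mean = 0.89 × 1.417 = 1.261 m/s
Q = A × v_mean = 5.20 × 1.261 = 6.558 m³/s

6.56 m³/s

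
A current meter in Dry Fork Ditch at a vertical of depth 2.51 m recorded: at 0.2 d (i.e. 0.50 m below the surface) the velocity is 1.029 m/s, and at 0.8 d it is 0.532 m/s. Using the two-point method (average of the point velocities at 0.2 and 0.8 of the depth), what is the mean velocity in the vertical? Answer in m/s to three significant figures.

v̄ = (1.029 + 0.532) / 2 = 0.7805 m/s

0.781 m/s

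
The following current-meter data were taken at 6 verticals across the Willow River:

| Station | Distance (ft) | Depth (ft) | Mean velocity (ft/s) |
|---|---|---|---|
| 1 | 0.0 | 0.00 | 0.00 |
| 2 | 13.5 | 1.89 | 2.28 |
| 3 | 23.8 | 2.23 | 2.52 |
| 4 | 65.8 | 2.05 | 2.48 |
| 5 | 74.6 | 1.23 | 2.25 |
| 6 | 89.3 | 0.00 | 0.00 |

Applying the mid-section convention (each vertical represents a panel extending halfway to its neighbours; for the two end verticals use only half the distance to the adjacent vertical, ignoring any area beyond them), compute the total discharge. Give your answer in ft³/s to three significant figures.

360 ft³/s

w_2 = (23.8 − 0.0)/2 = 11.9 ft; q_2 = 2.28 × 1.89 × 11.9 = 51.28 ft³/s
w_3 = (65.8 − 13.5)/2 = 26.15 ft; q_3 = 2.52 × 2.23 × 26.15 = 147.0 ft³/s
w_4 = (74.6 − 23.8)/2 = 25.4 ft; q_4 = 2.48 × 2.05 × 25.4 = 129.1 ft³/s
w_5 = (89.3 − 65.8)/2 = 11.75 ft; q_5 = 2.25 × 1.23 × 11.75 = 32.52 ft³/s
Stations 1, 6 contribute zero (depth or velocity is 0).
Q = Σ qᵢ = 359.9 ft³/s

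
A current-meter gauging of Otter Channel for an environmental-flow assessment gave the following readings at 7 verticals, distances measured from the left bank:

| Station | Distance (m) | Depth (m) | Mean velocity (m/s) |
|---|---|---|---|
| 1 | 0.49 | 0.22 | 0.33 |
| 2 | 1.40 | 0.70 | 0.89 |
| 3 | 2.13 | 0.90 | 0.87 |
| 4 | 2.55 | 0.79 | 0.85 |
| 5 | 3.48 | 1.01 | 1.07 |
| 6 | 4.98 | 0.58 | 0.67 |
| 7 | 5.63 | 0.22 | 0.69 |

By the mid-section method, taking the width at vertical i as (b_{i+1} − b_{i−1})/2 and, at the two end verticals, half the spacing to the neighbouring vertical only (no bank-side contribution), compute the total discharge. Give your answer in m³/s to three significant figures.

w_1 = (1.40 − 0.49)/2 = 0.455 m; q_1 = 0.33 × 0.22 × 0.455 = 0.03303 m³/s
w_2 = (2.13 − 0.49)/2 = 0.82 m; q_2 = 0.89 × 0.70 × 0.82 = 0.5109 m³/s
w_3 = (2.55 − 1.40)/2 = 0.575 m; q_3 = 0.87 × 0.90 × 0.575 = 0.4502 m³/s
w_4 = (3.48 − 2.13)/2 = 0.675 m; q_4 = 0.85 × 0.79 × 0.675 = 0.4533 m³/s
w_5 = (4.98 − 2.55)/2 = 1.215 m; q_5 = 1.07 × 1.01 × 1.215 = 1.313 m³/s
w_6 = (5.63 − 3.48)/2 = 1.075 m; q_6 = 0.67 × 0.58 × 1.075 = 0.4177 m³/s
w_7 = (5.63 − 4.98)/2 = 0.325 m; q_7 = 0.69 × 0.22 × 0.325 = 0.04934 m³/s
Q = Σ qᵢ = 3.228 m³/s

3.23 m³/s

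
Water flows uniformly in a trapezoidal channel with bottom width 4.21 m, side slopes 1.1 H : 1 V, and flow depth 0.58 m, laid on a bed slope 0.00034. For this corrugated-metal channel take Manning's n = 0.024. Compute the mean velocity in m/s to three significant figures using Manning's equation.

A = (b + z·y)·y = (4.21 + 1.1×0.58)×0.58 = 2.812 m²
P = b + 2y√(1+z²) = 4.21 + 2×0.58×√(1+1.1²) = 5.934 m
R = A/P = 2.812/5.934 = 0.4738 m
Q = (1/n)·A·R^(2/3)·S^(1/2) = (1/0.024) × 2.812 × 0.4738^(2/3) × 0.00034^(1/2) = 1.313 m³/s
V = Q/A = 1.313/2.812 = 0.4669 m/s

0.467 m/s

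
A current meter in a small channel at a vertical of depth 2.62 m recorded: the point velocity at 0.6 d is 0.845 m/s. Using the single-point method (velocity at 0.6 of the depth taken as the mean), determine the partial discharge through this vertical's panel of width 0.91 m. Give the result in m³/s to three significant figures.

2.01 m³/s

v̄ = v₀.₆ = 0.845 m/s
q = v̄ × d × w = 0.8450 × 2.62 × 0.91 = 2.015 m³/s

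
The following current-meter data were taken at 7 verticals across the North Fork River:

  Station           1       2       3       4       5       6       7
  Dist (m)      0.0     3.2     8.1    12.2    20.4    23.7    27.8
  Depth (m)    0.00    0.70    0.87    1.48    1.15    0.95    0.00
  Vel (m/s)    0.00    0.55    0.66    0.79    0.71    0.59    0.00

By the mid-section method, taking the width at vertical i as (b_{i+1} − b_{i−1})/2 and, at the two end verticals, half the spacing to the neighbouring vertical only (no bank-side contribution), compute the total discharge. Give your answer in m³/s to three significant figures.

w_2 = (8.1 − 0.0)/2 = 4.05 m; q_2 = 0.55 × 0.70 × 4.05 = 1.559 m³/s
w_3 = (12.2 − 3.2)/2 = 4.5 m; q_3 = 0.66 × 0.87 × 4.5 = 2.584 m³/s
w_4 = (20.4 − 8.1)/2 = 6.15 m; q_4 = 0.79 × 1.48 × 6.15 = 7.191 m³/s
w_5 = (23.7 − 12.2)/2 = 5.75 m; q_5 = 0.71 × 1.15 × 5.75 = 4.695 m³/s
w_6 = (27.8 − 20.4)/2 = 3.7 m; q_6 = 0.59 × 0.95 × 3.7 = 2.074 m³/s
Stations 1, 7 contribute zero (depth or velocity is 0).
Q = Σ qᵢ = 18.10 m³/s

18.1 m³/s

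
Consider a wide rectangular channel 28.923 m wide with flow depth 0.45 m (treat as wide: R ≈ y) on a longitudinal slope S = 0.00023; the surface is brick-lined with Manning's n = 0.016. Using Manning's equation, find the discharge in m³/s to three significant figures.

7.24 m³/s

A = b·y = 28.923 × 0.45 = 13.02 m²
Wide channel: R ≈ y = 0.45 m
Q = (1/n)·A·R^(2/3)·S^(1/2) = (1/0.016) × 13.02 × 0.4500^(2/3) × 0.00023^(1/2) = 7.244 m³/s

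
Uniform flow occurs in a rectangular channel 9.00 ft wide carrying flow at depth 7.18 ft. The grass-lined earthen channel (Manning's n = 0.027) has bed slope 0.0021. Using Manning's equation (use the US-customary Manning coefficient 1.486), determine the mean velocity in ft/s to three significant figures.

4.97 ft/s

A = b·y = 9.00 × 7.18 = 64.62 ft²
P = b + 2y = 9.00 + 2×7.18 = 23.36 ft
R = A/P = 64.62/23.36 = 2.766 ft
Q = (1.486/n)·A·R^(2/3)·S^(1/2) = (1.486/0.027) × 64.62 × 2.766^(2/3) × 0.0021^(1/2) = 321.2 ft³/s
V = Q/A = 321.2/64.62 = 4.970 ft/s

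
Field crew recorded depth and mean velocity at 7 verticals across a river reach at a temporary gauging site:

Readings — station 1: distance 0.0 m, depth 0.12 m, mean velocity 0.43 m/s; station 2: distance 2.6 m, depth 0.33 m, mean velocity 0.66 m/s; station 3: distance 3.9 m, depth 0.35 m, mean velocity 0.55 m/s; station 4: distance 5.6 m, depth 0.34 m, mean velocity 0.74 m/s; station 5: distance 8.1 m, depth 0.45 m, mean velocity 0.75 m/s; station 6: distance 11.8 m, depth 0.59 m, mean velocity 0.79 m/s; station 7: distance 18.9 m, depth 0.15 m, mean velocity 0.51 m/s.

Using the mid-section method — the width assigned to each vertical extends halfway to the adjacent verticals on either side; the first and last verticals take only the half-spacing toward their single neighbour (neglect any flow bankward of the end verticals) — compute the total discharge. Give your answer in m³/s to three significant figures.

w_1 = (2.6 − 0.0)/2 = 1.3 m; q_1 = 0.43 × 0.12 × 1.3 = 0.06708 m³/s
w_2 = (3.9 − 0.0)/2 = 1.95 m; q_2 = 0.66 × 0.33 × 1.95 = 0.4247 m³/s
w_3 = (5.6 − 2.6)/2 = 1.5 m; q_3 = 0.55 × 0.35 × 1.5 = 0.2888 m³/s
w_4 = (8.1 − 3.9)/2 = 2.1 m; q_4 = 0.74 × 0.34 × 2.1 = 0.5284 m³/s
w_5 = (11.8 − 5.6)/2 = 3.1 m; q_5 = 0.75 × 0.45 × 3.1 = 1.046 m³/s
w_6 = (18.9 − 8.1)/2 = 5.4 m; q_6 = 0.79 × 0.59 × 5.4 = 2.517 m³/s
w_7 = (18.9 − 11.8)/2 = 3.55 m; q_7 = 0.51 × 0.15 × 3.55 = 0.2716 m³/s
Q = Σ qᵢ = 5.144 m³/s

5.14 m³/s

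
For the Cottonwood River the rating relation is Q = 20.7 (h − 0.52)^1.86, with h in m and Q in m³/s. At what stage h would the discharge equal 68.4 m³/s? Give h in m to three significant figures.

2.42 m

h − h₀ = (Q/C)^(1/b) = (68.4/20.7)^(1/1.86) = 1.901 m
h = 0.52 + 1.901 = 2.421 m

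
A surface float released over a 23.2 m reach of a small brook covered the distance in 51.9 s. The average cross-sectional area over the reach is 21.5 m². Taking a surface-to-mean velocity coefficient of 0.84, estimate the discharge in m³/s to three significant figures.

v_surface = L / t̄ = 23.2 / 51.9 = 0.4470 m/s
v_mean = 0.84 × 0.4470 = 0.3755 m/s
Q = A × v_mean = 21.5 × 0.3755 = 8.073 m³/s

8.07 m³/s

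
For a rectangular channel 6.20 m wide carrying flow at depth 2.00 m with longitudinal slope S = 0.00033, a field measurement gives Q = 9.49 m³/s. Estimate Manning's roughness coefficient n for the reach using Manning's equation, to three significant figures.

A = b·y = 6.20 × 2.00 = 12.40 m²
P = b + 2y = 6.20 + 2×2.00 = 10.20 m
R = A/P = 12.40/10.20 = 1.216 m
n = (1/Q)·A·R^(2/3)·S^(1/2) = (1/9.49) × 12.40 × 1.139 × 0.01817 = 0.02704

0.0270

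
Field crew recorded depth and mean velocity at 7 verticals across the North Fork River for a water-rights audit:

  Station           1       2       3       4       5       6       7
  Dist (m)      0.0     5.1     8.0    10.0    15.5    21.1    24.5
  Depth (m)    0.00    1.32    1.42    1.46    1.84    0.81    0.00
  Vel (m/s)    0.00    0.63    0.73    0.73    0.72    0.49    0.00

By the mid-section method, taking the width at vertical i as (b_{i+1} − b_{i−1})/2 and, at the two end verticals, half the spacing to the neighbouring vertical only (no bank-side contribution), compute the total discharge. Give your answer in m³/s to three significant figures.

19.0 m³/s

w_2 = (8.0 − 0.0)/2 = 4 m; q_2 = 0.63 × 1.32 × 4 = 3.326 m³/s
w_3 = (10.0 − 5.1)/2 = 2.45 m; q_3 = 0.73 × 1.42 × 2.45 = 2.540 m³/s
w_4 = (15.5 − 8.0)/2 = 3.75 m; q_4 = 0.73 × 1.46 × 3.75 = 3.997 m³/s
w_5 = (21.1 − 10.0)/2 = 5.55 m; q_5 = 0.72 × 1.84 × 5.55 = 7.353 m³/s
w_6 = (24.5 − 15.5)/2 = 4.5 m; q_6 = 0.49 × 0.81 × 4.5 = 1.786 m³/s
Stations 1, 7 contribute zero (depth or velocity is 0).
Q = Σ qᵢ = 19.00 m³/s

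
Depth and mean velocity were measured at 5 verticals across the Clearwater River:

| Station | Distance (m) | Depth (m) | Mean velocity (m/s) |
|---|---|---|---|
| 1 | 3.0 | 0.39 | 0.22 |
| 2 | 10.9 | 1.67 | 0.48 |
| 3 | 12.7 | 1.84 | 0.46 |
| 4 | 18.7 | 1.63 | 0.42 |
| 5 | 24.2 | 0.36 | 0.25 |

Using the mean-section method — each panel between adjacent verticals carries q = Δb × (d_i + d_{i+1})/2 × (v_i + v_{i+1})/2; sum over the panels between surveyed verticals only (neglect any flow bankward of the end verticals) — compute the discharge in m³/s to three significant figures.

10.7 m³/s

Panel 1-2: Δb = 7.9 m, d̄ = (0.39+1.67)/2 = 1.03, v̄ = (0.22+0.48)/2 = 0.35 → q = 7.9×1.03×0.35 = 2.848 m³/s
Panel 2-3: Δb = 1.8 m, d̄ = (1.67+1.84)/2 = 1.755, v̄ = (0.48+0.46)/2 = 0.47 → q = 1.8×1.755×0.47 = 1.485 m³/s
Panel 3-4: Δb = 6 m, d̄ = (1.84+1.63)/2 = 1.735, v̄ = (0.46+0.42)/2 = 0.44 → q = 6×1.735×0.44 = 4.580 m³/s
Panel 4-5: Δb = 5.5 m, d̄ = (1.63+0.36)/2 = 0.995, v̄ = (0.42+0.25)/2 = 0.335 → q = 5.5×0.995×0.335 = 1.833 m³/s
Q = Σ q = 10.75 m³/s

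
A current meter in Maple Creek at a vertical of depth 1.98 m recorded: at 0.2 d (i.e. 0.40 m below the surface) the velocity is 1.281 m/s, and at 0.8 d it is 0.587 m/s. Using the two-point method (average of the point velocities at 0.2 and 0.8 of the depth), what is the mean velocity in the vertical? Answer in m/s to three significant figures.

v̄ = (1.281 + 0.587) / 2 = 0.9340 m/s

0.934 m/s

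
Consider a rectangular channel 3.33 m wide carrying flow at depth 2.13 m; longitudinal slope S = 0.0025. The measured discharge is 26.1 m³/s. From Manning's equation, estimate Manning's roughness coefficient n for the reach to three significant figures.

0.0130

A = b·y = 3.33 × 2.13 = 7.093 m²
P = b + 2y = 3.33 + 2×2.13 = 7.590 m
R = A/P = 7.093/7.590 = 0.9345 m
n = (1/Q)·A·R^(2/3)·S^(1/2) = (1/26.1) × 7.093 × 0.9558 × 0.05000 = 0.01299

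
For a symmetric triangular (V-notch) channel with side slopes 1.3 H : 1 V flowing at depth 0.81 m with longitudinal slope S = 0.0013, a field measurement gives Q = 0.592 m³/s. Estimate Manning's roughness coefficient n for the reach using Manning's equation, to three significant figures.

A = z·y² = 1.3×0.81² = 0.8529 m²
P = 2y√(1+z²) = 2×0.81×√(1+1.3²) = 2.657 m
R = A/P = 0.8529/2.657 = 0.3210 m
n = (1/Q)·A·R^(2/3)·S^(1/2) = (1/0.592) × 0.8529 × 0.4688 × 0.03606 = 0.02435

0.0244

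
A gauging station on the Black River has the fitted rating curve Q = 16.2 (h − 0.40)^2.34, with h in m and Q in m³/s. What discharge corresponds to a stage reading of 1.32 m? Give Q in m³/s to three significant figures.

13.3 m³/s

Q = 16.2 × (1.32 − 0.40)^2.34 = 16.2 × 0.92^2.34 = 13.33 m³/s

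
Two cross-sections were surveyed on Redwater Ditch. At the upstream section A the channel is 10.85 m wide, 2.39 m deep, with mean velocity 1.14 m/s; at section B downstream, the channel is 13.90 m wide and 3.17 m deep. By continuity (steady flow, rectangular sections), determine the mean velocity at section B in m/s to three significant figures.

0.671 m/s

Q = A₁V₁ = (10.85×2.39) × 1.14 = 29.56 m³/s
A₂ = 13.90 × 3.17 = 44.06 m²
V₂ = Q/A₂ = 29.56/44.06 = 0.6709 m/s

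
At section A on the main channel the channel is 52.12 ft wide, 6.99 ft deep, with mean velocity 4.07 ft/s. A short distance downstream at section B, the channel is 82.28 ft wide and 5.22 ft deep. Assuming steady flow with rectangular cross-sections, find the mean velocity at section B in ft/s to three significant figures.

3.45 ft/s

Q = A₁V₁ = (52.12×6.99) × 4.07 = 1483 ft³/s
A₂ = 82.28 × 5.22 = 429.5 ft²
V₂ = Q/A₂ = 1483/429.5 = 3.452 ft/s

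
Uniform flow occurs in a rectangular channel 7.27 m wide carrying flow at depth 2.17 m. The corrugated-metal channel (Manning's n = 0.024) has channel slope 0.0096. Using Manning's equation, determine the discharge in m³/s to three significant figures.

A = b·y = 7.27 × 2.17 = 15.78 m²
P = b + 2y = 7.27 + 2×2.17 = 11.61 m
R = A/P = 15.78/11.61 = 1.359 m
Q = (1/n)·A·R^(2/3)·S^(1/2) = (1/0.024) × 15.78 × 1.359^(2/3) × 0.0096^(1/2) = 79.01 m³/s

79.0 m³/s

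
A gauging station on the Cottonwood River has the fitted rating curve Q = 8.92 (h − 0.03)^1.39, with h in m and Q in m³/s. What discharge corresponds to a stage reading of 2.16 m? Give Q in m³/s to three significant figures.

Q = 8.92 × (2.16 − 0.03)^1.39 = 8.92 × 2.13^1.39 = 25.52 m³/s

25.5 m³/s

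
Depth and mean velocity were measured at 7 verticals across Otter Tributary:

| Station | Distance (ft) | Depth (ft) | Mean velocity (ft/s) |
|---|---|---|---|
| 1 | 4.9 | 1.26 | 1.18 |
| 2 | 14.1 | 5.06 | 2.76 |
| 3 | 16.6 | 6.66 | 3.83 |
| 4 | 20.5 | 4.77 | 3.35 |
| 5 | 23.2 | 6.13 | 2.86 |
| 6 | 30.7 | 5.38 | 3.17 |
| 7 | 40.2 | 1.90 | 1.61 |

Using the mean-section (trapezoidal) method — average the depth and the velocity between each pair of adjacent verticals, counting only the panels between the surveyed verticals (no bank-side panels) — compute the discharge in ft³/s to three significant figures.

444 ft³/s

Panel 1-2: Δb = 9.2 ft, d̄ = (1.26+5.06)/2 = 3.16, v̄ = (1.18+2.76)/2 = 1.97 → q = 9.2×3.16×1.97 = 57.27 ft³/s
Panel 2-3: Δb = 2.5 ft, d̄ = (5.06+6.66)/2 = 5.86, v̄ = (2.76+3.83)/2 = 3.295 → q = 2.5×5.86×3.295 = 48.27 ft³/s
Panel 3-4: Δb = 3.9 ft, d̄ = (6.66+4.77)/2 = 5.715, v̄ = (3.83+3.35)/2 = 3.59 → q = 3.9×5.715×3.59 = 80.02 ft³/s
Panel 4-5: Δb = 2.7 ft, d̄ = (4.77+6.13)/2 = 5.45, v̄ = (3.35+2.86)/2 = 3.105 → q = 2.7×5.45×3.105 = 45.69 ft³/s
Panel 5-6: Δb = 7.5 ft, d̄ = (6.13+5.38)/2 = 5.755, v̄ = (2.86+3.17)/2 = 3.015 → q = 7.5×5.755×3.015 = 130.1 ft³/s
Panel 6-7: Δb = 9.5 ft, d̄ = (5.38+1.90)/2 = 3.64, v̄ = (3.17+1.61)/2 = 2.39 → q = 9.5×3.64×2.39 = 82.65 ft³/s
Q = Σ q = 444.0 ft³/s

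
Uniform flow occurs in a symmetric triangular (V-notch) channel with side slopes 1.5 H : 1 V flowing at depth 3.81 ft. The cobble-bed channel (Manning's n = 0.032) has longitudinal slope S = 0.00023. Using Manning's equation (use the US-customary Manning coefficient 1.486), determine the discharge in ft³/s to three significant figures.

A = z·y² = 1.5×3.81² = 21.77 ft²
P = 2y√(1+z²) = 2×3.81×√(1+1.5²) = 13.74 ft
R = A/P = 21.77/13.74 = 1.585 ft
Q = (1.486/n)·A·R^(2/3)·S^(1/2) = (1.486/0.032) × 21.77 × 1.585^(2/3) × 0.00023^(1/2) = 20.85 ft³/s

20.8 ft³/s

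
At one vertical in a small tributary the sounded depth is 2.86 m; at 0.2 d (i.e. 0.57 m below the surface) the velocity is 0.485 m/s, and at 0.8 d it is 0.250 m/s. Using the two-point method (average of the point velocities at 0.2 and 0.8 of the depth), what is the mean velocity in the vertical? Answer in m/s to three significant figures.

v̄ = (0.485 + 0.250) / 2 = 0.3675 m/s

0.368 m/s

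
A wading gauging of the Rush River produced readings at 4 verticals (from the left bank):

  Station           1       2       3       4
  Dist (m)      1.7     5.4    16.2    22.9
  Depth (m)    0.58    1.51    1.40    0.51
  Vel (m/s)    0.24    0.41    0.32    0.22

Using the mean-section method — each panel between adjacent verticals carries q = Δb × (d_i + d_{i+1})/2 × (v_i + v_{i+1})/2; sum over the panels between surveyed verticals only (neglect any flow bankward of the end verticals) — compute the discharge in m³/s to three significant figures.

Panel 1-2: Δb = 3.7 m, d̄ = (0.58+1.51)/2 = 1.045, v̄ = (0.24+0.41)/2 = 0.325 → q = 3.7×1.045×0.325 = 1.257 m³/s
Panel 2-3: Δb = 10.8 m, d̄ = (1.51+1.40)/2 = 1.455, v̄ = (0.41+0.32)/2 = 0.365 → q = 10.8×1.455×0.365 = 5.736 m³/s
Panel 3-4: Δb = 6.7 m, d̄ = (1.40+0.51)/2 = 0.955, v̄ = (0.32+0.22)/2 = 0.27 → q = 6.7×0.955×0.27 = 1.728 m³/s
Q = Σ q = 8.720 m³/s

8.72 m³/s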